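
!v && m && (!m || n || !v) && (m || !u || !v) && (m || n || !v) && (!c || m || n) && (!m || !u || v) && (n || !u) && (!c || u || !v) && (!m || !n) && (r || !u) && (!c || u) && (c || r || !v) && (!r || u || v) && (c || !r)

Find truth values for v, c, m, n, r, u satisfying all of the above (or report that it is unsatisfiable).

Unit clause (!v) forces v = False.
Unit clause (m) forces m = True.
In (!m || !u || v) only !u is left, so u = False.
In (!m || !n) only !n is left, so n = False.
In (!c || u) only !c is left, so c = False.
In (!r || u || v) only !r is left, so r = False.
All clauses satisfied.

v: False, c: False, m: True, n: False, r: False, u: False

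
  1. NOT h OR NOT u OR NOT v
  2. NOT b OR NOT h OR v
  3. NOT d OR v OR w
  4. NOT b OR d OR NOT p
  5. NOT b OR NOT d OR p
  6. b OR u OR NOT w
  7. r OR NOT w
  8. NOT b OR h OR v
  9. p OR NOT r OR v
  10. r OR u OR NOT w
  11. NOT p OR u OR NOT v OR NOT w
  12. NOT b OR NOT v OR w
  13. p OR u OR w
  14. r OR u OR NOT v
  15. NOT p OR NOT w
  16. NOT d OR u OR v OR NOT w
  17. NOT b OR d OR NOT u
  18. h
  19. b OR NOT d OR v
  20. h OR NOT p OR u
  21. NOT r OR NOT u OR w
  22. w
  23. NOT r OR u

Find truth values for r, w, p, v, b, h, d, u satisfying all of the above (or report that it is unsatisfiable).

Case w = True:
  (r OR NOT w) forces r = True.
  (NOT p OR NOT w) forces p = False.
  (p OR NOT r OR v) forces v = True.
  (h) forces h = True.
  (NOT h OR NOT u OR NOT v) forces u = False.
  Clause (NOT r OR u) is falsified — contradiction.
Case w = False:
  Clause (w) is falsified — contradiction.
Both cases fail, so the formula is unsatisfiable.

UNSATISFIABLE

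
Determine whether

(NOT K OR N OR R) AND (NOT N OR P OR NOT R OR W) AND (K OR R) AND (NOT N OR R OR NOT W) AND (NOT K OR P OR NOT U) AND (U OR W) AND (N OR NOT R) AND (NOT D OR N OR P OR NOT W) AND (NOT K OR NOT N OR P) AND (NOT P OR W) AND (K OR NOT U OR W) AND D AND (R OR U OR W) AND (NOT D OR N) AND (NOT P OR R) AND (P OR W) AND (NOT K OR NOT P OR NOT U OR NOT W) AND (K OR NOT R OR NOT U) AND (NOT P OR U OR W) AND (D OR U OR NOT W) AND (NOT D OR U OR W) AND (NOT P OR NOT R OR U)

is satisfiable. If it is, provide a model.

Unit clause (D) forces D = True.
In (NOT D OR N) only N is left, so N = True.
Set P = False.
  then (NOT K OR NOT N OR P) forces K = False.
  then (P OR W) forces W = True.
  then (K OR R) forces R = True.
  then (K OR NOT R OR NOT U) forces U = False.
All clauses satisfied.

N = True, P = False, D = True, K = False, W = True, R = True, U = False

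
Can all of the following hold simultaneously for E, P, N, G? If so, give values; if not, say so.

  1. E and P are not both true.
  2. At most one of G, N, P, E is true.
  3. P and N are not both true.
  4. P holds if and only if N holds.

E=F, P=F, N=F, G=T

  (1) E=F, P=F — not both ✓
  (2) {G, N, P, E}: 1 true — at most one ✓
  (3) P=F, N=F — not both ✓
  (4) P=F, N=F — same ✓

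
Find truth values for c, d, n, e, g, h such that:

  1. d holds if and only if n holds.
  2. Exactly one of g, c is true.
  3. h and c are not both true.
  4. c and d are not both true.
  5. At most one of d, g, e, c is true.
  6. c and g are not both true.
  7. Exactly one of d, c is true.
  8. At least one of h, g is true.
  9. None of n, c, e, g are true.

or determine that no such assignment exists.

The formula is unsatisfiable.

Case c = True:
  Constraint (9) is violated (c=T) — contradiction.
Case c = False:
  (2) with c=F forces g = True.
  Constraint (9) is violated (g=T) — contradiction.
Both cases fail — unsatisfiable.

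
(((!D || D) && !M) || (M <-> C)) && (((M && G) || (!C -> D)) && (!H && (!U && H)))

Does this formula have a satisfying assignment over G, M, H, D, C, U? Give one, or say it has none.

Case H = True: the conjunct !H is False.
Case H = False: the conjunct H is False.
Both cases fail — unsatisfiable.

Unsatisfiable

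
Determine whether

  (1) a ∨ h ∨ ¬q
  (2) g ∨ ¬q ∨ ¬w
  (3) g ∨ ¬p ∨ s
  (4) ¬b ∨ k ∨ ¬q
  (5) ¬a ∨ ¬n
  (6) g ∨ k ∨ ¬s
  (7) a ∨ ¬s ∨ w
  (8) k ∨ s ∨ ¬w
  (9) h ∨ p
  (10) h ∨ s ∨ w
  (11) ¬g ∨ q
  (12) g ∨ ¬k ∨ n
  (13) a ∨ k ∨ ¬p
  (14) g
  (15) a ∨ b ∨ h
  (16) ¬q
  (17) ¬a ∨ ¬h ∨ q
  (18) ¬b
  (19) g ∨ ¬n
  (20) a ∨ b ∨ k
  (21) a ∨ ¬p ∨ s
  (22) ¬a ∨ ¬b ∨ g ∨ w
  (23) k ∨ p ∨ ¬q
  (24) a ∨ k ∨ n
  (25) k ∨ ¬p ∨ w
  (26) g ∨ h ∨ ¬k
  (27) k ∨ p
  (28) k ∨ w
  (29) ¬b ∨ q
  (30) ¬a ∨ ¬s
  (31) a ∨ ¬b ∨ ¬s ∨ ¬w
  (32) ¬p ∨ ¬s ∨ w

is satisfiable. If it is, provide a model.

The formula is unsatisfiable.

Case g = True:
  (¬g ∨ q) forces q = True.
  Clause (¬q) is falsified — contradiction.
Case g = False:
  Clause (g) is falsified — contradiction.
Both cases fail, so the formula is unsatisfiable.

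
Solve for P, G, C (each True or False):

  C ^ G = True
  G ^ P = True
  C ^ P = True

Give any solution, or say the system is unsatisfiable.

Adding constraints 1, 2, 3 mod 2: every variable appears an even number of times on the left, so the left side is 0.
But the right sides sum to 1 (mod 2). 0 ≠ 1 — the system is inconsistent.

No satisfying assignment exists.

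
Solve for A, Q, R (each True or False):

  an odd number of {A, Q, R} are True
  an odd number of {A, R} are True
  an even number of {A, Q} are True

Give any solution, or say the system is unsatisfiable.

A = False, Q = False, R = True

{A, Q, R}: 1 true → odd ✓
{A, R}: 1 true → odd ✓
{A, Q}: 0 true → even ✓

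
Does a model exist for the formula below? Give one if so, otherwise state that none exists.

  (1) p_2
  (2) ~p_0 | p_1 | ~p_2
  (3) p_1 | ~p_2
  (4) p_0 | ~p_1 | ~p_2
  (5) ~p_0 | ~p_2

The formula is unsatisfiable.

Case p_2 = True:
  (p_1 | ~p_2) forces p_1 = True.
  (p_0 | ~p_1 | ~p_2) forces p_0 = True.
  Clause (~p_0 | ~p_2) is falsified — contradiction.
Case p_2 = False:
  Clause (p_2) is falsified — contradiction.
Both cases fail, so the formula is unsatisfiable.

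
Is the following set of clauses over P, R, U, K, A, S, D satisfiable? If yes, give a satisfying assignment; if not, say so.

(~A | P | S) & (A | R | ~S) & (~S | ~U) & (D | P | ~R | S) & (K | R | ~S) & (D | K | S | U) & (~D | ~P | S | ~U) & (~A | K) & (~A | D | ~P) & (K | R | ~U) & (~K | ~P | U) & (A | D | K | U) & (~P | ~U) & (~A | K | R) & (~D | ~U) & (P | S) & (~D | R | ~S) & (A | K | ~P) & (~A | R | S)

Try P = True:
  (~P | ~U) forces U = False.
  (~K | ~P | U) forces K = False.
  (~A | K) forces A = False.
  clause (A | K | ~P) is falsified — backtrack.
So P = False.
  then (P | S) forces S = True.
  then (~S | ~U) forces U = False.
Set R = True.
Set K = False.
  then (~A | K) forces A = False.
  then (A | D | K | U) forces D = True.
All clauses satisfied.

P=F, R=T, U=F, K=F, A=F, S=T, D=T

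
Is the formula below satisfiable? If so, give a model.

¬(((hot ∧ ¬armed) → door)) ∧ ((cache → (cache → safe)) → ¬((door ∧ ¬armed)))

safe = False; door = False; armed = False; hot = True; cache = True

  ¬(((hot ∧ ¬armed) → door)) = True
    (hot ∧ ¬armed) → door = False
      hot ∧ ¬armed = True
        ¬armed = True
  (cache → (cache → safe)) → ¬((door ∧ ¬armed)) = True
    cache → (cache → safe) = False
      cache → safe = False
    ¬((door ∧ ¬armed)) = True
      door ∧ ¬armed = False
        ¬armed = True
Both conjuncts True, so the formula holds.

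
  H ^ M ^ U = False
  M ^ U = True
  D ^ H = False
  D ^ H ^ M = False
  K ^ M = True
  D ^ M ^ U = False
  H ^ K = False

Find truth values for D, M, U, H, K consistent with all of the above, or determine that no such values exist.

D = True, M = False, U = True, H = True, K = True

H ^ M ^ U = T ^ F ^ T = False ✓
M ^ U = F ^ T = True ✓
D ^ H = T ^ T = False ✓
D ^ H ^ M = T ^ T ^ F = False ✓
K ^ M = T ^ F = True ✓
D ^ M ^ U = T ^ F ^ T = False ✓
H ^ K = T ^ T = False ✓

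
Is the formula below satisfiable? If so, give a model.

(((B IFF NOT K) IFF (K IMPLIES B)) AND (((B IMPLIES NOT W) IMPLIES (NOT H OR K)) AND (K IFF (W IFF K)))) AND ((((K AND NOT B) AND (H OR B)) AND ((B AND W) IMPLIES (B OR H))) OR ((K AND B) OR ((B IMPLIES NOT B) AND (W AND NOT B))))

No satisfying assignment exists.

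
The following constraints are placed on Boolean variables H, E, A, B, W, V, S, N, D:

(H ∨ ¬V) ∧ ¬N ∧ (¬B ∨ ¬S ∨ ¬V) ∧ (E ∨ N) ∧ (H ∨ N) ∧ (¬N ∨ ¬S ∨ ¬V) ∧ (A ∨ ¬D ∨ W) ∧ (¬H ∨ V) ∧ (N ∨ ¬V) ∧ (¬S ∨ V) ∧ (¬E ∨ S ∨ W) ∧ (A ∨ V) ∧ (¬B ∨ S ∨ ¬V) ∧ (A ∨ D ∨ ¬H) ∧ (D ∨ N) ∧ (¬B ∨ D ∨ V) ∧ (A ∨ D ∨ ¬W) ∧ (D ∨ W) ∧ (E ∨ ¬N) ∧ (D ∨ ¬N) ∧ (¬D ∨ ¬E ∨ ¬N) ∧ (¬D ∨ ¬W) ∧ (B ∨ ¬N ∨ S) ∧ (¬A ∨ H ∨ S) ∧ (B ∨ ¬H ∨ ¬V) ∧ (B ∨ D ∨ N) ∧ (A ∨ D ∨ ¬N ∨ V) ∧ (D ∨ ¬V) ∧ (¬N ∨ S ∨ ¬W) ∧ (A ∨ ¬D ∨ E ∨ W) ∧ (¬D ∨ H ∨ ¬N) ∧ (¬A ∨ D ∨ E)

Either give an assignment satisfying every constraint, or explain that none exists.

UNSATISFIABLE

Case N = True:
  Clause (¬N) is falsified — contradiction.
Case N = False:
  (E ∨ N) forces E = True.
  (H ∨ N) forces H = True.
  (¬H ∨ V) forces V = True.
  Clause (N ∨ ¬V) is falsified — contradiction.
Both cases fail, so the formula is unsatisfiable.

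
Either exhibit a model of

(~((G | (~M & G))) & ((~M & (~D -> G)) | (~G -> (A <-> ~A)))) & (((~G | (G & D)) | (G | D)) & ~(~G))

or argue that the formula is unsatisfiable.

Case G = True: the conjunct ~((G | (~M & G))) becomes ~((True | ~M)) = False.
Case G = False: the conjunct ~(~G) becomes ~(~False) = False.
Both cases fail — unsatisfiable.

Unsatisfiable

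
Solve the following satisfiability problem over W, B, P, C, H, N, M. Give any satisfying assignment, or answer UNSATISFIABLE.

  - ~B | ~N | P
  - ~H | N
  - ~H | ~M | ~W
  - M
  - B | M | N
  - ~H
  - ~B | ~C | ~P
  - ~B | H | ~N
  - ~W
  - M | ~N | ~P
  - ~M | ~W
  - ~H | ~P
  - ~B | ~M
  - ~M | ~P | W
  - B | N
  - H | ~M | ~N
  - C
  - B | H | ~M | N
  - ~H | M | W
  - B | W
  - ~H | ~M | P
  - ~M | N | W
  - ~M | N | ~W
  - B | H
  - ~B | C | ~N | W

Unsatisfiable — no assignment works.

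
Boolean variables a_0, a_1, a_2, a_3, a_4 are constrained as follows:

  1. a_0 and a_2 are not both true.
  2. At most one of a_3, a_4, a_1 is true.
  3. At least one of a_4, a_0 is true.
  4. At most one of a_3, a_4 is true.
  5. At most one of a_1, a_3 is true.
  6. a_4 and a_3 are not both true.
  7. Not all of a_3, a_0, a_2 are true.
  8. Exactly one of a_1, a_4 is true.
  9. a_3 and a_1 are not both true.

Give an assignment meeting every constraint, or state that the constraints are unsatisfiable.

a_0 = True, a_1 = False, a_2 = False, a_3 = False, a_4 = True

  (1) a_0=T, a_2=F — not both ✓
  (2) {a_3, a_4, a_1}: 1 true — at most one ✓
  (3) {a_4, a_0}: 2 true — at least one ✓
  (4) {a_3, a_4}: 1 true — at most one ✓
  (5) {a_1, a_3}: 0 true — at most one ✓
  (6) a_4=T, a_3=F — not both ✓
  (7) {a_3, a_0, a_2}: 1/3 true — not all ✓
  (8) {a_1, a_4}: 1 true — exactly one ✓
  (9) a_3=F, a_1=F — not both ✓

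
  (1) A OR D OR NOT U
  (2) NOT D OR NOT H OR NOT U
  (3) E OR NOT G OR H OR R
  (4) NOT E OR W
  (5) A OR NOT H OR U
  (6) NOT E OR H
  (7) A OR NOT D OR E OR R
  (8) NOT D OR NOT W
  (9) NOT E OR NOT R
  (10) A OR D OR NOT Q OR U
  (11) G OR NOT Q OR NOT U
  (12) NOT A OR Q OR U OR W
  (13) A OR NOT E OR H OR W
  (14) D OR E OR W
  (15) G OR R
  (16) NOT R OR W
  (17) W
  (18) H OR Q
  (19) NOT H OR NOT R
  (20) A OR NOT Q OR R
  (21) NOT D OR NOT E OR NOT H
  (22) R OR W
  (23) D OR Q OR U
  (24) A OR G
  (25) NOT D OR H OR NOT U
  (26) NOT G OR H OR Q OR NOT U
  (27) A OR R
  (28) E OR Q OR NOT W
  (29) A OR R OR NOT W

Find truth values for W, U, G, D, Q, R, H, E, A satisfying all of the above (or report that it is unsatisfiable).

W=T, U=F, G=T, D=F, Q=T, R=F, H=T, E=T, A=T

Unit clause (W) forces W = True.
In (NOT D OR NOT W) only NOT D is left, so D = False.
Set U = False.
  then (D OR Q OR U) forces Q = True.
  then (A OR D OR NOT Q OR U) forces A = True.
Set G = True.
Set R = False.
Try H = False:
  (E OR NOT G OR H OR R) forces E = True.
  clause (NOT E OR H) is falsified — backtrack.
So H = True.
Set E = True.
All clauses satisfied.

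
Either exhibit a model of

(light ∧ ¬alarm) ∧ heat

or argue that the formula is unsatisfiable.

heat = True, light = True, alarm = False

  light ∧ ¬alarm = True
    ¬alarm = True
Both conjuncts True, so the formula holds.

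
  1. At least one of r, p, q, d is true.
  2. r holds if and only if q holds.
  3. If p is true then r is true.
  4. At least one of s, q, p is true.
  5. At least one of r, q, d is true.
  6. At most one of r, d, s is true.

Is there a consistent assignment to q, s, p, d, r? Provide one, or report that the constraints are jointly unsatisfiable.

q: True, s: False, p: False, d: False, r: True

  (1) {r, p, q, d}: 2 true — at least one ✓
  (2) r=T, q=T — same ✓
  (3) p=F ⇒ r: vacuous ✓
  (4) {s, q, p}: 1 true — at least one ✓
  (5) {r, q, d}: 2 true — at least one ✓
  (6) {r, d, s}: 1 true — at most one ✓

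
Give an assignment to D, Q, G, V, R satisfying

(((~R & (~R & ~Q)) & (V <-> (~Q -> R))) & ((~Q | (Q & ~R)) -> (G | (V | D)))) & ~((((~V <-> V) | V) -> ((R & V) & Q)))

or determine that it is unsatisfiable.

UNSATISFIABLE

Case V = True: the formula simplifies to ((~R & (~R & ~Q)) & (~Q -> R)) & ~((R & Q)).
  R = True: the conjunct ~R is False.
  R = False: simplifies to ~Q & Q.
    Q = True: the conjunct ~Q is False.
    Q = False: the conjunct Q is False.
Case V = False: the conjunct ~((((~V <-> V) | V) -> ((R & V) & Q))) becomes ~((False -> False)) = False.
Both cases fail — unsatisfiable.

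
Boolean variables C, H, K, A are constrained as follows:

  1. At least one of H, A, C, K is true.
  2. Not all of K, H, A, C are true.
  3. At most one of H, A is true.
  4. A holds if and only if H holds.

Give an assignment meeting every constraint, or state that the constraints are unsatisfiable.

C = True, H = False, K = False, A = False

  (1) {H, A, C, K}: 1 true — at least one ✓
  (2) {K, H, A, C}: 1/4 true — not all ✓
  (3) {H, A}: 0 true — at most one ✓
  (4) A=F, H=F — same ✓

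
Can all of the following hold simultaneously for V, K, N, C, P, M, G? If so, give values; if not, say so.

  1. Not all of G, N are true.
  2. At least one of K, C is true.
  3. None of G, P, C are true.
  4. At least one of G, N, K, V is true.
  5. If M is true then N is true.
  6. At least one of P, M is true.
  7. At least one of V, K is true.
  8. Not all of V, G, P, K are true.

V = True, K = True, N = True, C = False, P = False, M = True, G = False

  (1) {G, N}: 1/2 true — not all ✓
  (2) {K, C}: 1 true — at least one ✓
  (3) {G, P, C}: 0 true — none ✓
  (4) {G, N, K, V}: 3 true — at least one ✓
  (5) M=T ⇒ N: T ✓
  (6) {P, M}: 1 true — at least one ✓
  (7) {V, K}: 2 true — at least one ✓
  (8) {V, G, P, K}: 2/4 true — not all ✓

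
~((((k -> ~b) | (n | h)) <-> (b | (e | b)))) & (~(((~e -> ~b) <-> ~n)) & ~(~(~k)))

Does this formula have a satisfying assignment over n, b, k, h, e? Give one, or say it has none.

n: True, b: False, k: False, h: True, e: False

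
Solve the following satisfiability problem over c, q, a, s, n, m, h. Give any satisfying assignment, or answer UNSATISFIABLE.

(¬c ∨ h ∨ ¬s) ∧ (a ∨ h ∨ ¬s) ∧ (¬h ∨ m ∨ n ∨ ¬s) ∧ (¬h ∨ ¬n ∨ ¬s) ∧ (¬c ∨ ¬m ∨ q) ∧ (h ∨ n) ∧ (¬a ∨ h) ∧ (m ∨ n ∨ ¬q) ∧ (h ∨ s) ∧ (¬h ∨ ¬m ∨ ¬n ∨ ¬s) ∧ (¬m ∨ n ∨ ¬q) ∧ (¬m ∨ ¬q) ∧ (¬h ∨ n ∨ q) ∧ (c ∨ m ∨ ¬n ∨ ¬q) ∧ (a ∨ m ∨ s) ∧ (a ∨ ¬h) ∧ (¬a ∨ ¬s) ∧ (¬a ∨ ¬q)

c=T, q=F, a=T, s=F, n=T, m=F, h=T

Set c = True.
Set q = False.
  then (¬c ∨ ¬m ∨ q) forces m = False.
Try a = False:
  (a ∨ m ∨ s) forces s = True.
  (¬c ∨ h ∨ ¬s) forces h = True.
  clause (a ∨ ¬h) is falsified — backtrack.
So a = True.
  then (¬a ∨ h) forces h = True.
  then (¬h ∨ n ∨ q) forces n = True.
  then (¬a ∨ ¬s) forces s = False.
All clauses satisfied.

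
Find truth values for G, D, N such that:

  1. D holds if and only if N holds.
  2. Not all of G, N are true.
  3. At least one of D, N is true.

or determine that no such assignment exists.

G = False, D = True, N = True

  (1) D=T, N=T — same ✓
  (2) {G, N}: 1/2 true — not all ✓
  (3) {D, N}: 2 true — at least one ✓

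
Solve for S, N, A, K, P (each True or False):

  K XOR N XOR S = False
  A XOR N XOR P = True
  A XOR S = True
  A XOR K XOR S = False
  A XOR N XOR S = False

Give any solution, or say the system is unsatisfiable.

S = False, N = True, A = True, K = True, P = True

K XOR N XOR S = T XOR T XOR F = False ✓
A XOR N XOR P = T XOR T XOR T = True ✓
A XOR S = T XOR F = True ✓
A XOR K XOR S = T XOR T XOR F = False ✓
A XOR N XOR S = T XOR T XOR F = False ✓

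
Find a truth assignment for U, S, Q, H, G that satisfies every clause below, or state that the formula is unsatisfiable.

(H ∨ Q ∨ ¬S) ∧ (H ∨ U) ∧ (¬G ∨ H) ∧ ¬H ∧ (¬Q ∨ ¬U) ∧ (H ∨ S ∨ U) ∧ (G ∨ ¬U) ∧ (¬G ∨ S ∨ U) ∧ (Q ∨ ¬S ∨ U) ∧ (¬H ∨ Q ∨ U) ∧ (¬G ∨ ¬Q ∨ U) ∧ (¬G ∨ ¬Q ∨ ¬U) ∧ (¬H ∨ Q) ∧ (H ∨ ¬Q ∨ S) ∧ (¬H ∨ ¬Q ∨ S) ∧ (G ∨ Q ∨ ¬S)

Case H = True:
  Clause (¬H) is falsified — contradiction.
Case H = False:
  (H ∨ U) forces U = True.
  (¬G ∨ H) forces G = False.
  Clause (G ∨ ¬U) is falsified — contradiction.
Both cases fail, so the formula is unsatisfiable.

Unsatisfiable — no assignment works.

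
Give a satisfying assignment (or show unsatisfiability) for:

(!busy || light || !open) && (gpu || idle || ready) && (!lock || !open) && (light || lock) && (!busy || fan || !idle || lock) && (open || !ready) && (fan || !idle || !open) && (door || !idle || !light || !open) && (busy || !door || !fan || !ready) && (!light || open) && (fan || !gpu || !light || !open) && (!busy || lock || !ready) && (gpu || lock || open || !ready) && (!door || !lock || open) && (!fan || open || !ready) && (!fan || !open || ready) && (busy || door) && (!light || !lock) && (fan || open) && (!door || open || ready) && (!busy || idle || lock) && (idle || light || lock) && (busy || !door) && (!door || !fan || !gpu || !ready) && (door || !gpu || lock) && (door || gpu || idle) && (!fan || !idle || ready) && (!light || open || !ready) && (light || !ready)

Set ready = False.
Set idle = False.
  then (gpu || idle || ready) forces gpu = True.
Try busy = False:
  (busy || door) forces door = True.
  clause (busy || !door) is falsified — backtrack.
So busy = True.
  then (!busy || idle || lock) forces lock = True.
  then (!lock || !open) forces open = False.
  then (!light || open) forces light = False.
  then (!door || !lock || open) forces door = False.
  then (fan || open) forces fan = True.
All clauses satisfied.

ready = False; idle = False; busy = True; door = False; gpu = True; fan = True; lock = True; light = False; open = False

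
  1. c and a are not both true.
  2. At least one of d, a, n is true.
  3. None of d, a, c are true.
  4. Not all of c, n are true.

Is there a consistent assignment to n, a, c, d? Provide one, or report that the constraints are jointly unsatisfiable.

n = True, a = False, c = False, d = False

  (1) c=F, a=F — not both ✓
  (2) {d, a, n}: 1 true — at least one ✓
  (3) {d, a, c}: 0 true — none ✓
  (4) {c, n}: 1/2 true — not all ✓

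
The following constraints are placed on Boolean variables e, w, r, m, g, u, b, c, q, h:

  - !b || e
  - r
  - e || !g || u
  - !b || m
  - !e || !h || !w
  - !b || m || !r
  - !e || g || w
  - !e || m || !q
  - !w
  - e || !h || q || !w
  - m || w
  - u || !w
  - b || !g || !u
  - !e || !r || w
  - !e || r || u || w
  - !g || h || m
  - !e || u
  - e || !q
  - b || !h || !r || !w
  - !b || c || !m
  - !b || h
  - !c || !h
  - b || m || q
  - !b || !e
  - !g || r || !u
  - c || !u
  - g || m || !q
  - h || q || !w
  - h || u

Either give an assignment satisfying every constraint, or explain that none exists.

e = False, w = False, r = True, m = True, g = False, u = False, b = False, c = False, q = False, h = True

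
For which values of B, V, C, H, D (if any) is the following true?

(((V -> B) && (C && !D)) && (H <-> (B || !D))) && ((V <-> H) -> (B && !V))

B: False, V: False, C: True, H: True, D: False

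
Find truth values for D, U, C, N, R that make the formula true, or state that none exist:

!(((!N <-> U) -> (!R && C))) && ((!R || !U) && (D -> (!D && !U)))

D = False; U = False; C = True; N = True; R = True

  !(((!N <-> U) -> (!R && C))) = True
    (!N <-> U) -> (!R && C) = False
      !N <-> U = True
        !N = False
      !R && C = False
        !R = False
  (!R || !U) && (D -> (!D && !U)) = True
    !R || !U = True
      !R = False
      !U = True
    D -> (!D && !U) = True
      !D && !U = True
        !D = True
        !U = True
Both conjuncts True, so the formula holds.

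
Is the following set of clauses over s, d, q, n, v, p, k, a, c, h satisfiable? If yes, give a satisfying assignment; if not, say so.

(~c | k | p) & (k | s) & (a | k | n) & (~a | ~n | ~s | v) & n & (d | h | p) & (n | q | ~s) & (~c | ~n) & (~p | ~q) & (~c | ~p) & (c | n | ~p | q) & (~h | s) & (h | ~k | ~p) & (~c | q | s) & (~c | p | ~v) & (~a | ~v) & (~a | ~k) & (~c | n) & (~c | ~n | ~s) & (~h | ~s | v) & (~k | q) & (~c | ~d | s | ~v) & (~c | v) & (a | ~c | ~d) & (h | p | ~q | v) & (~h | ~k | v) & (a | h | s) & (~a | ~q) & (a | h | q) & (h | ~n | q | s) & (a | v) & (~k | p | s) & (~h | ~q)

s=T; d=T; q=T; n=T; v=T; p=F; k=F; a=F; c=F; h=F

Unit clause (n) forces n = True.
In (~c | ~n) only ~c is left, so c = False.
Set s = True.
Set d = True.
Set q = True.
  then (~p | ~q) forces p = False.
  then (~a | ~q) forces a = False.
  then (a | v) forces v = True.
  then (~h | ~q) forces h = False.
Set k = False.
All clauses satisfied.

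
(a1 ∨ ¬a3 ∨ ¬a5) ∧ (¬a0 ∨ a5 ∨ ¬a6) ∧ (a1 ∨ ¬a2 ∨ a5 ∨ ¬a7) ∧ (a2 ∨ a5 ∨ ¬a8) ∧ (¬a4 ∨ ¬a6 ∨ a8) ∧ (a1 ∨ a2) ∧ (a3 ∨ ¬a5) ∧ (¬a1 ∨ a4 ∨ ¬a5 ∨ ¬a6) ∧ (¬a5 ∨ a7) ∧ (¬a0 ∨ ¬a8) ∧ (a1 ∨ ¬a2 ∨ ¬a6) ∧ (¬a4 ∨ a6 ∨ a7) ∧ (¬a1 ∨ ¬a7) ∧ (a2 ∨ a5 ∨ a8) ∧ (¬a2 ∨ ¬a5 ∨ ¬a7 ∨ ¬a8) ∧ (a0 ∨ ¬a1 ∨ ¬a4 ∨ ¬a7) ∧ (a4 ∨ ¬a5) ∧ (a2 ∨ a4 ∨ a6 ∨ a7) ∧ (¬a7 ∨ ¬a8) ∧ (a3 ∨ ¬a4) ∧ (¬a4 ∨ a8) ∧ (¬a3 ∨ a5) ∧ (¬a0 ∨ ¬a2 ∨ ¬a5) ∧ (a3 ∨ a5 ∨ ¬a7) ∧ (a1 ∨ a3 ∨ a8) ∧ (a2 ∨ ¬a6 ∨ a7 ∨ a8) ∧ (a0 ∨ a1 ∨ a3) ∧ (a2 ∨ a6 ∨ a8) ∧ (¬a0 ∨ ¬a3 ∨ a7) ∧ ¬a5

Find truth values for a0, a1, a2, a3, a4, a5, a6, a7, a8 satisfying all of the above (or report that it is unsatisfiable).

Unit clause (¬a5) forces a5 = False.
In (¬a3 ∨ a5) only ¬a3 is left, so a3 = False.
In (a3 ∨ a5 ∨ ¬a7) only ¬a7 is left, so a7 = False.
In (a3 ∨ ¬a4) only ¬a4 is left, so a4 = False.
Set a0 = False.
  then (a0 ∨ a1 ∨ a3) forces a1 = True.
Try a2 = False:
  (a2 ∨ a5 ∨ ¬a8) forces a8 = False.
  clause (a2 ∨ a5 ∨ a8) is falsified — backtrack.
So a2 = True.
Set a6 = False.
Set a8 = True.
All clauses satisfied.

a0 = False; a1 = True; a2 = True; a3 = False; a4 = False; a5 = False; a6 = False; a7 = False; a8 = True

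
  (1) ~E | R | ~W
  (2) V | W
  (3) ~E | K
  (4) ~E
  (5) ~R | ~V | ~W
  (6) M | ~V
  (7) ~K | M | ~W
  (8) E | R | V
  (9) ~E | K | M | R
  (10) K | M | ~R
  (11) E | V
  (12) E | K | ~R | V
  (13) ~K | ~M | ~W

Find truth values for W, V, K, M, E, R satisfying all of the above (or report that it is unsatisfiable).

Unit clause (~E) forces E = False.
In (E | V) only V is left, so V = True.
In (M | ~V) only M is left, so M = True.
Set W = False.
Set K = False.
Set R = False.
All clauses satisfied.

W = False, V = True, K = False, M = True, E = False, R = False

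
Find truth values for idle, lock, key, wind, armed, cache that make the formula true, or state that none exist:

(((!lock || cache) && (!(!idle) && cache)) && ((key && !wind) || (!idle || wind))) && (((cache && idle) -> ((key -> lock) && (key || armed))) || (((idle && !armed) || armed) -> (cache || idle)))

idle=T, lock=F, key=T, wind=T, armed=F, cache=T

  ((!lock || cache) && (!(!idle) && cache)) && ((key && !wind) || (!idle || wind)) = True
    (!lock || cache) && (!(!idle) && cache) = True
      !lock || cache = True
        !lock = True
      !(!idle) && cache = True
        !(!idle) = True
          !idle = False
    (key && !wind) || (!idle || wind) = True
      key && !wind = False
        !wind = False
      !idle || wind = True
        !idle = False
  ((cache && idle) -> ((key -> lock) && (key || armed))) || (((idle && !armed) || armed) -> (cache || idle)) = True
    (cache && idle) -> ((key -> lock) && (key || armed)) = False
      cache && idle = True
      (key -> lock) && (key || armed) = False
        key -> lock = False
        key || armed = True
    ((idle && !armed) || armed) -> (cache || idle) = True
      (idle && !armed) || armed = True
        idle && !armed = True
          !armed = True
      cache || idle = True
Both conjuncts True, so the formula holds.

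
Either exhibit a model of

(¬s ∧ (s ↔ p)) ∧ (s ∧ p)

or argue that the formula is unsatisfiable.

Unsatisfiable — no assignment works.

Case s = True: the conjunct ¬s is False.
Case s = False: the conjunct s is False.
Both cases fail — unsatisfiable.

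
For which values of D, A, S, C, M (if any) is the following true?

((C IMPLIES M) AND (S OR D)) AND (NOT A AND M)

D=T, A=F, S=T, C=T, M=T

  (C IMPLIES M) AND (S OR D) = True
    C IMPLIES M = True
    S OR D = True
  NOT A AND M = True
    NOT A = True
Both conjuncts True, so the formula holds.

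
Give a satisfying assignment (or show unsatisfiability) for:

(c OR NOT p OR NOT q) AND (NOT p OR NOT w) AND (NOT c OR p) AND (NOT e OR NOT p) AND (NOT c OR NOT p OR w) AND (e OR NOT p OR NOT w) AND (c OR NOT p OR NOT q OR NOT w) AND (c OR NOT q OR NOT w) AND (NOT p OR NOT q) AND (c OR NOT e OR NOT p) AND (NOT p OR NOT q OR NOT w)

c: False; e: True; p: False; q: True; w: False

Try c = True:
  (NOT c OR p) forces p = True.
  (NOT p OR NOT w) forces w = False.
  clause (NOT c OR NOT p OR w) is falsified — backtrack.
So c = False.
Set e = True.
  then (NOT e OR NOT p) forces p = False.
Set q = True.
  then (c OR NOT q OR NOT w) forces w = False.
All clauses satisfied.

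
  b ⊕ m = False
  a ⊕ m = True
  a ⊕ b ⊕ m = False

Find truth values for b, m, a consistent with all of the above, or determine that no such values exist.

b=T, m=T, a=F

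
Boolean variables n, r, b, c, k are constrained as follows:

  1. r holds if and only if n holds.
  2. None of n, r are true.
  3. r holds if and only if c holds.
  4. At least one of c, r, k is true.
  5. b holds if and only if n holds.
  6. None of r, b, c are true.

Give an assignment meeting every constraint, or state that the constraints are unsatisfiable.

n = False; r = False; b = False; c = False; k = True

  (1) r=F, n=F — same ✓
  (2) {n, r}: 0 true — none ✓
  (3) r=F, c=F — same ✓
  (4) {c, r, k}: 1 true — at least one ✓
  (5) b=F, n=F — same ✓
  (6) {r, b, c}: 0 true — none ✓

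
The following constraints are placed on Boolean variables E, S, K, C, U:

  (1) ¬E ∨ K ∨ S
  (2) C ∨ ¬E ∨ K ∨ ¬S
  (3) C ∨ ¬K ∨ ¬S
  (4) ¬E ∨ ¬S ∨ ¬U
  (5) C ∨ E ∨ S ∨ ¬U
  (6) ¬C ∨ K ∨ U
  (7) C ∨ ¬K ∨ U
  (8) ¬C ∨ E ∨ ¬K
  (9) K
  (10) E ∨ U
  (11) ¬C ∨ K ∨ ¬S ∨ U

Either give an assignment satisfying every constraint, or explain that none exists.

E = True, S = True, K = True, C = True, U = False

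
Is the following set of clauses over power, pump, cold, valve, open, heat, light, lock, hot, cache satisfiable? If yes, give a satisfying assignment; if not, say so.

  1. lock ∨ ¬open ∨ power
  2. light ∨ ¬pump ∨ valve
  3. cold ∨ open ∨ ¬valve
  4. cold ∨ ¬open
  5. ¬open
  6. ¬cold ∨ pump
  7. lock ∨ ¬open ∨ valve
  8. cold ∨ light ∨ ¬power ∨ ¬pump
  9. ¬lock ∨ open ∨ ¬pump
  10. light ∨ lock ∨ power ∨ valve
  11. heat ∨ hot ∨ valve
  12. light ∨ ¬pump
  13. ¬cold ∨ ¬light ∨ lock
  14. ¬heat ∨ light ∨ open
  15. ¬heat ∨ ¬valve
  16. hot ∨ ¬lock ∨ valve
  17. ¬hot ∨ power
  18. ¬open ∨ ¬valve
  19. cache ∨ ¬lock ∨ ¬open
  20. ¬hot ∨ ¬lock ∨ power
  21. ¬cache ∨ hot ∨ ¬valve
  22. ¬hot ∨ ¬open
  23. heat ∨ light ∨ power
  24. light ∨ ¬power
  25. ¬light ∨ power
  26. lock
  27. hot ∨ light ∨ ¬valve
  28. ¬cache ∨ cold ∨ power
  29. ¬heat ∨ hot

power=T; pump=F; cold=F; valve=F; open=F; heat=F; light=T; lock=T; hot=T; cache=T

Unit clause (¬open) forces open = False.
Unit clause (lock) forces lock = True.
In (¬lock ∨ open ∨ ¬pump) only ¬pump is left, so pump = False.
In (¬cold ∨ pump) only ¬cold is left, so cold = False.
In (cold ∨ open ∨ ¬valve) only ¬valve is left, so valve = False.
In (hot ∨ ¬lock ∨ valve) only hot is left, so hot = True.
In (¬hot ∨ power) only power is left, so power = True.
In (light ∨ ¬power) only light is left, so light = True.
Set heat = False.
Set cache = True.
All clauses satisfied.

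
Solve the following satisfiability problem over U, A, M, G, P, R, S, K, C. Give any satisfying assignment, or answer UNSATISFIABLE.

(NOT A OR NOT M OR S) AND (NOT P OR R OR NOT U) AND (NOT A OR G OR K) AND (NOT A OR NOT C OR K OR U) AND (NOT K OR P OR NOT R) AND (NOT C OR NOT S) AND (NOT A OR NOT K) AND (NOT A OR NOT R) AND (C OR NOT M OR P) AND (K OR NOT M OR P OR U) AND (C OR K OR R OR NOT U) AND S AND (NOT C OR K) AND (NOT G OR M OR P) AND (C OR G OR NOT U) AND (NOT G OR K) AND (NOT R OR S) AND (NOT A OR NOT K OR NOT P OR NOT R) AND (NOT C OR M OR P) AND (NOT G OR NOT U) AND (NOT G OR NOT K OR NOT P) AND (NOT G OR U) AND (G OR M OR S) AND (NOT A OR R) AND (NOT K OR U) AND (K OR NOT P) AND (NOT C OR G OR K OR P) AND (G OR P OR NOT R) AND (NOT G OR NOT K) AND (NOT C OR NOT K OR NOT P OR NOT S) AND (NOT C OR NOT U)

Unit clause (S) forces S = True.
In (NOT C OR NOT S) only NOT C is left, so C = False.
Try U = True:
  (C OR G OR NOT U) forces G = True.
  clause (NOT G OR NOT U) is falsified — backtrack.
So U = False.
  then (NOT G OR U) forces G = False.
  then (NOT K OR U) forces K = False.
  then (K OR NOT P) forces P = False.
  then (G OR P OR NOT R) forces R = False.
  then (NOT A OR G OR K) forces A = False.
  then (C OR NOT M OR P) forces M = False.
All clauses satisfied.

U=F; A=F; M=F; G=F; P=F; R=F; S=T; K=F; C=F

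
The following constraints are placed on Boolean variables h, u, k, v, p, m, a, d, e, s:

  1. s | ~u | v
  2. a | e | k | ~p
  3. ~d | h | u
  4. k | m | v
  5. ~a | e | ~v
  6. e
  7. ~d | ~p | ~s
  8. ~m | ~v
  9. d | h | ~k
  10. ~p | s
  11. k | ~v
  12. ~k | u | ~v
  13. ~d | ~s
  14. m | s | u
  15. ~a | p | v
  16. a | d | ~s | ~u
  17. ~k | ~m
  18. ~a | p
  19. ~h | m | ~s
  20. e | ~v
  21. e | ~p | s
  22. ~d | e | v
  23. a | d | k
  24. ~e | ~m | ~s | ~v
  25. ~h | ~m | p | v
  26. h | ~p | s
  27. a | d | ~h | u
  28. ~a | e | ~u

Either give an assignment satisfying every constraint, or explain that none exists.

Unit clause (e) forces e = True.
Set h = False.
Set u = True.
Set k = False.
  then (k | ~v) forces v = False.
  then (s | ~u | v) forces s = True.
  then (k | m | v) forces m = True.
  then (~d | ~s) forces d = False.
  then (a | d | ~s | ~u) forces a = True.
  then (~a | p) forces p = True.
All clauses satisfied.

h: False, u: True, k: False, v: False, p: True, m: True, a: True, d: False, e: True, s: True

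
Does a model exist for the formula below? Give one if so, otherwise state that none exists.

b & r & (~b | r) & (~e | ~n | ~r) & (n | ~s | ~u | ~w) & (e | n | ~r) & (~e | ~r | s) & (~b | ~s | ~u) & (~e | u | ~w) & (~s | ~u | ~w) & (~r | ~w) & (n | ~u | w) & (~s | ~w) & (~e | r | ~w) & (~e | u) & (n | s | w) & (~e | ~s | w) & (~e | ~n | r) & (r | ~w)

b = True, n = True, e = False, s = False, w = False, r = True, u = False

Unit clause (b) forces b = True.
Unit clause (r) forces r = True.
In (~r | ~w) only ~w is left, so w = False.
Try n = False:
  (e | n | ~r) forces e = True.
  (~e | ~r | s) forces s = True.
  clause (~e | ~s | w) is falsified — backtrack.
So n = True.
  then (~e | ~n | ~r) forces e = False.
Set s = False.
Set u = False.
All clauses satisfied.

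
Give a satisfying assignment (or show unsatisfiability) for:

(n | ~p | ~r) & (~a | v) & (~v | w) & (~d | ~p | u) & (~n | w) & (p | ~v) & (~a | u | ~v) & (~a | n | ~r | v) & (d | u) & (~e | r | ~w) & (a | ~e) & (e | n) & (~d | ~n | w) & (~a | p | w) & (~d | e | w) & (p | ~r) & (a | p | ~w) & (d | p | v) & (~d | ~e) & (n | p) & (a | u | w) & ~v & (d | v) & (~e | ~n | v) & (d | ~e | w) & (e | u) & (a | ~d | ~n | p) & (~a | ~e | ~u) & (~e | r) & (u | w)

Unit clause (~v) forces v = False.
In (d | v) only d is left, so d = True.
In (~a | v) only ~a is left, so a = False.
In (a | ~e) only ~e is left, so e = False.
In (e | n) only n is left, so n = True.
In (~d | ~n | w) only w is left, so w = True.
In (a | p | ~w) only p is left, so p = True.
In (e | u) only u is left, so u = True.
Set r = False.
All clauses satisfied.

a = False, r = False, d = True, p = True, u = True, w = True, e = False, n = True, v = False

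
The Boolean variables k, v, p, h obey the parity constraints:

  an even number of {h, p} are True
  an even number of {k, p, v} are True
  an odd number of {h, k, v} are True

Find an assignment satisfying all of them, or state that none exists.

Unsatisfiable

Adding constraints 1, 2, 3 mod 2: every variable appears an even number of times on the left, so the left side is 0.
But the right sides sum to 1 (mod 2). 0 ≠ 1 — the system is inconsistent.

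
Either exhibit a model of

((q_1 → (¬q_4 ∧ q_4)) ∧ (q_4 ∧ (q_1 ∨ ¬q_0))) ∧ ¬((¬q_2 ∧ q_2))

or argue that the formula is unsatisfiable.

q_0=F, q_1=F, q_2=F, q_4=T

  (q_1 → (¬q_4 ∧ q_4)) ∧ (q_4 ∧ (q_1 ∨ ¬q_0)) = True
    q_1 → (¬q_4 ∧ q_4) = True
      ¬q_4 ∧ q_4 = False
        ¬q_4 = False
    q_4 ∧ (q_1 ∨ ¬q_0) = True
      q_1 ∨ ¬q_0 = True
        ¬q_0 = True
  ¬((¬q_2 ∧ q_2)) = True
    ¬q_2 ∧ q_2 = False
      ¬q_2 = True
Both conjuncts True, so the formula holds.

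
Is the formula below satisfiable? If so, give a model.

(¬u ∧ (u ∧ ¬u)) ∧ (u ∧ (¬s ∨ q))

Unsatisfiable — no assignment works.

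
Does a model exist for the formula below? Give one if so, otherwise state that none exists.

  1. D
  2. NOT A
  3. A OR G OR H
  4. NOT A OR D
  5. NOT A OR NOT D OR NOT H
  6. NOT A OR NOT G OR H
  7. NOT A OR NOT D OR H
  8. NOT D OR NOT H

Unit clause (D) forces D = True.
Unit clause (NOT A) forces A = False.
In (NOT D OR NOT H) only NOT H is left, so H = False.
In (A OR G OR H) only G is left, so G = True.
All clauses satisfied.

G: True, A: False, H: False, D: True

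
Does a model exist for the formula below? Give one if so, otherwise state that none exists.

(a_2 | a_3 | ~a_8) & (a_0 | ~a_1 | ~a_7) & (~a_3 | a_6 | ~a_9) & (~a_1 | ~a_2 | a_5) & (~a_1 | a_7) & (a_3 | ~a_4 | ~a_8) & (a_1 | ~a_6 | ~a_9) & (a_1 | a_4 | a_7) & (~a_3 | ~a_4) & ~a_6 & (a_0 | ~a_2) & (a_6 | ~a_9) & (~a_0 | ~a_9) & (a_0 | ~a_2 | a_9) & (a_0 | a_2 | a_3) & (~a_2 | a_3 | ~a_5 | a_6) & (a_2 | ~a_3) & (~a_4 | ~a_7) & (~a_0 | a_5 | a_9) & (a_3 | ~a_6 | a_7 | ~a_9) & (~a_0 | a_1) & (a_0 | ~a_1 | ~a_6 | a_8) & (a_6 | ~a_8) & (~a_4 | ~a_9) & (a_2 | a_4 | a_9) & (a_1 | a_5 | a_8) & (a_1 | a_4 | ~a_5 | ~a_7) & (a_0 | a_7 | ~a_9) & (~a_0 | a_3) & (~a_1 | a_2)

a_0=T, a_1=T, a_2=T, a_3=T, a_4=F, a_5=T, a_6=F, a_7=T, a_8=F, a_9=F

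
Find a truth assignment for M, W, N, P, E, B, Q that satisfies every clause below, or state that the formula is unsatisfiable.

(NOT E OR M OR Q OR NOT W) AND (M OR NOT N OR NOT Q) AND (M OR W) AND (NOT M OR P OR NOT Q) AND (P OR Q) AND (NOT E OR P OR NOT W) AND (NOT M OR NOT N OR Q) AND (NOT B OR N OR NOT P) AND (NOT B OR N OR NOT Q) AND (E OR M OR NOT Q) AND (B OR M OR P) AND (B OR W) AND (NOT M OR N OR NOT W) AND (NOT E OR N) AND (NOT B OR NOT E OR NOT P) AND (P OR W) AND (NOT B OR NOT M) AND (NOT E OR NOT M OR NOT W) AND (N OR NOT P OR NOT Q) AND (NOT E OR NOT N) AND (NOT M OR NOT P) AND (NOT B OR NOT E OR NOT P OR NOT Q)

M=F; W=T; N=T; P=T; E=F; B=F; Q=F

Set M = False.
  then (M OR W) forces W = True.
Set N = True.
  then (M OR NOT N OR NOT Q) forces Q = False.
  then (P OR Q) forces P = True.
  then (NOT E OR NOT N) forces E = False.
Set B = False.
All clauses satisfied.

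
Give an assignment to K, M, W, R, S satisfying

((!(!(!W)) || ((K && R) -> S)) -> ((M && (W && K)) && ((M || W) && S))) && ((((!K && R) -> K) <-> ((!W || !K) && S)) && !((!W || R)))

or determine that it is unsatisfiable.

Case R = True: the conjunct !((!W || R)) becomes !((!W || True)) = False.
Case R = False: the formula simplifies to ((M && (W && K)) && ((M || W) && S)) && (((!W || !K) && S) && !(!W)).
  W = True: simplifies to ((M && K) && S) && (!K && S).
    K = True: the conjunct !K is False.
    K = False: the conjunct K is False.
  W = False: the conjunct W is False.
Both cases fail — unsatisfiable.

UNSATISFIABLE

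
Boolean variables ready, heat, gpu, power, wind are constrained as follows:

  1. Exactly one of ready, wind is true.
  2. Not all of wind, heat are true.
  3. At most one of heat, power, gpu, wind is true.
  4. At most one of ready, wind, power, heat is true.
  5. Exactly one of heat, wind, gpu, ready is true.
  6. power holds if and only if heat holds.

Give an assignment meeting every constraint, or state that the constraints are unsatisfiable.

ready: False, heat: False, gpu: False, power: False, wind: True

  (1) {ready, wind}: 1 true — exactly one ✓
  (2) {wind, heat}: 1/2 true — not all ✓
  (3) {heat, power, gpu, wind}: 1 true — at most one ✓
  (4) {ready, wind, power, heat}: 1 true — at most one ✓
  (5) {heat, wind, gpu, ready}: 1 true — exactly one ✓
  (6) power=F, heat=F — same ✓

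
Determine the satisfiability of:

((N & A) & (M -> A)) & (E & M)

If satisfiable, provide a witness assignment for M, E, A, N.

M: True; E: True; A: True; N: True

  (N & A) & (M -> A) = True
    N & A = True
    M -> A = True
  E & M = True
Both conjuncts True, so the formula holds.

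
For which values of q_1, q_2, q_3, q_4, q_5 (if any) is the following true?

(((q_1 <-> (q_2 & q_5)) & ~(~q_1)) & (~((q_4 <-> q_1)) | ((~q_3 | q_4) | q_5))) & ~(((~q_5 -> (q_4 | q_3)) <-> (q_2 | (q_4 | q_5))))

No satisfying assignment exists.

Case q_5 = True: the conjunct ~(((~q_5 -> (q_4 | q_3)) <-> (q_2 | (q_4 | q_5)))) becomes ~((True <-> True)) = False.
Case q_5 = False: the formula simplifies to ((~q_1 & ~(~q_1)) & (~((q_4 <-> q_1)) | (~q_3 | q_4))) & ~(((q_4 | q_3) <-> (q_2 | q_4))).
  q_1 = True: the conjunct ~q_1 is False.
  q_1 = False: the conjunct ~(~q_1) becomes ~(~False) = False.
Both cases fail — unsatisfiable.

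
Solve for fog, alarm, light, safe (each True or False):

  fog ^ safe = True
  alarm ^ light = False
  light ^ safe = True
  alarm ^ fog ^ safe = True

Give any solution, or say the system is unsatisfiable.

fog=F, alarm=F, light=F, safe=T

fog ^ safe = F ^ T = True ✓
alarm ^ light = F ^ F = False ✓
light ^ safe = F ^ T = True ✓
alarm ^ fog ^ safe = F ^ F ^ T = True ✓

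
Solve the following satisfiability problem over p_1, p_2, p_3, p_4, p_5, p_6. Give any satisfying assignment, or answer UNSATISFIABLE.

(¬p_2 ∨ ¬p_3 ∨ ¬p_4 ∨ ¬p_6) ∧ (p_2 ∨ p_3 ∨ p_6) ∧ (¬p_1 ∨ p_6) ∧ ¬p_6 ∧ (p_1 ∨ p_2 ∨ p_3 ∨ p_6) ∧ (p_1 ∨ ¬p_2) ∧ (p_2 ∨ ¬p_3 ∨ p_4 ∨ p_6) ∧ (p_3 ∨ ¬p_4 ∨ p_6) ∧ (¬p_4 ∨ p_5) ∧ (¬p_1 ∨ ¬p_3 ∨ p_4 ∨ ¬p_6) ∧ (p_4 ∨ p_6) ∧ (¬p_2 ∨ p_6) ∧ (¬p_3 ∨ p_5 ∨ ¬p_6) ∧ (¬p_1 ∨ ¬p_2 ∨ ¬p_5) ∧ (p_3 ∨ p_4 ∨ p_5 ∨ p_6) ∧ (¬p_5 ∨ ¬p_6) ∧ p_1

Case p_1 = True:
  (¬p_1 ∨ p_6) forces p_6 = True.
  Clause (¬p_6) is falsified — contradiction.
Case p_1 = False:
  Clause (p_1) is falsified — contradiction.
Both cases fail, so the formula is unsatisfiable.

Unsatisfiable — no assignment works.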